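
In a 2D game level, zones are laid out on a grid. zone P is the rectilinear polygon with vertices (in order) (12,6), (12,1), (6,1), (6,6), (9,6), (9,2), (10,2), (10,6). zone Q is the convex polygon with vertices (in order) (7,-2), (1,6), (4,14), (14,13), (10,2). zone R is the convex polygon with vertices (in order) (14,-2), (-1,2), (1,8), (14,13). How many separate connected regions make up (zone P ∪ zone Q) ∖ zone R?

2

(zone P ∪ zone Q) ∖ zone R splits into 2 disjoint pieces (area 2.7222, area 29.3764).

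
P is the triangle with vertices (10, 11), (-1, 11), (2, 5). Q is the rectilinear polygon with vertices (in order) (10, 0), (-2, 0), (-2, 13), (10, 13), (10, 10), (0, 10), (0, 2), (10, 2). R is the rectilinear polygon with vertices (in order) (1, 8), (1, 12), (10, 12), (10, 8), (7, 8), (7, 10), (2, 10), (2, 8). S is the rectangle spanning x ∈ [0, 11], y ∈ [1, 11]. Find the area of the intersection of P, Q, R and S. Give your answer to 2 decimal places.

8.33

The intersection is the polygon with vertices (8.667,10), (7,10), (2,10), (1,10), (1,11), (10,11).
By the shoelace formula its area is 8.33.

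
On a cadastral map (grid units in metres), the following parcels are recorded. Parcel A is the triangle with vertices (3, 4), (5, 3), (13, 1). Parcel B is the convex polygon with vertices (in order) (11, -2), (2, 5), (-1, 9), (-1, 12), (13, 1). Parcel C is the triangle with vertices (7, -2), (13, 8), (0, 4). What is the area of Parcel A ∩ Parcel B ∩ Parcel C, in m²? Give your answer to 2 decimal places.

The intersection is the polygon with vertices (3.8,3.6), (3.465,3.861), (9.441,2.068), (9.348,1.913), (5,3).
By the shoelace formula its area is 1.64.

1.64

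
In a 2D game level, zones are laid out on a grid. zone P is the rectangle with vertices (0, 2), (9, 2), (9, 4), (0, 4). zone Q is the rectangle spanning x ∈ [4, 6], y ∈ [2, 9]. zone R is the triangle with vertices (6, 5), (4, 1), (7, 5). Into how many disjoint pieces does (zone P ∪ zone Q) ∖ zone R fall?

(zone P ∪ zone Q) ∖ zone R splits into 2 disjoint pieces (area 7, area 19.75).

2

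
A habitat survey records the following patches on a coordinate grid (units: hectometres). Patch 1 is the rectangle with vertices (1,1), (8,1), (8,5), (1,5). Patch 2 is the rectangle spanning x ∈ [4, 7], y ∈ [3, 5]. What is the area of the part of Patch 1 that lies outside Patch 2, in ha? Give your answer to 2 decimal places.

22.00

|Patch 1∩Patch 2|: x∈[4,7], y∈[3,5] → 3·2 = 6.
|Patch 1| = 28.
|Patch 1 ∖ Patch 2| = |Patch 1| − |Patch 1∩Patch 2| = 28 − 6 = 22.00.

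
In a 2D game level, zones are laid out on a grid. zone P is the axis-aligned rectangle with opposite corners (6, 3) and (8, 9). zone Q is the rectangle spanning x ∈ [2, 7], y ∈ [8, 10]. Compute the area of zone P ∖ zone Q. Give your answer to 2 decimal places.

|zone P∩zone Q|: x∈[6,7], y∈[8,9] → 1·1 = 1.
|zone P| = 12.
|zone P ∖ zone Q| = |zone P| − |zone P∩zone Q| = 12 − 1 = 11.00.

11.00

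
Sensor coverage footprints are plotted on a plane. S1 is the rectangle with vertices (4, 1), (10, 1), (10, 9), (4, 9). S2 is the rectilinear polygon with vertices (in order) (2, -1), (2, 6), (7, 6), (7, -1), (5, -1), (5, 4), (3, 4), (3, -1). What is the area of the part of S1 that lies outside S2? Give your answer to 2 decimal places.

|S1| = 48, |S1∩S2| = 12.
|S1 ∖ S2| = |S1| − |S1∩S2| = 48 − 12 = 36.00.

36.00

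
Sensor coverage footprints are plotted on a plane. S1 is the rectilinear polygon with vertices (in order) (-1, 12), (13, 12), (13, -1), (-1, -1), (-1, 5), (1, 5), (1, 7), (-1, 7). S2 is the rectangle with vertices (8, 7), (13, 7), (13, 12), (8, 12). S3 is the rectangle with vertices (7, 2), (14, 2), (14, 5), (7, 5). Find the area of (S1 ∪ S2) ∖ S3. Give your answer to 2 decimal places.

160.00

|S1 ∪ S2| = 178.
|(S1 ∪ S2) ∩ S3| = 18.
|(S1 ∪ S2) ∖ S3| = 178 − 18 = 160.00.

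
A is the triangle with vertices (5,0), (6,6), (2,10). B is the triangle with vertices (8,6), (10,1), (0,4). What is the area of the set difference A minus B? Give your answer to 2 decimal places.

|A| = 14, |A∩B| = 4.7164.
|A ∖ B| = |A| − |A∩B| = 14 − 4.7164 = 9.28.

9.28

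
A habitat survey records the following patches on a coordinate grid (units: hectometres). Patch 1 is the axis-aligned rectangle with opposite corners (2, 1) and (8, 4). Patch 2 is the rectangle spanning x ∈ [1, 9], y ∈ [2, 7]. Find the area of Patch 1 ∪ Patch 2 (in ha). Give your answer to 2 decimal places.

46.00

By inclusion–exclusion:
Individual areas: |Patch 1| = 18, |Patch 2| = 40.
|Patch 1∩Patch 2|: x∈[2,8], y∈[2,4] → 6·2 = 12.
|Patch 1 ∪ Patch 2| = 58 − 12 = 46.00.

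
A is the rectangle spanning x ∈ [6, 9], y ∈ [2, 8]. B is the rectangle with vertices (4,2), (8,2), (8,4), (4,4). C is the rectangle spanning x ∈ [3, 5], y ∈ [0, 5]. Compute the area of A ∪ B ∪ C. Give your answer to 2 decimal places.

30.00

By inclusion–exclusion:
Individual areas: |A| = 18, |B| = 8, |C| = 10.
|A∩B|: x∈[6,8], y∈[2,4] → 2·2 = 4.
|A∩C| = 0 (no overlap).
|B∩C|: x∈[4,5], y∈[2,4] → 1·2 = 2.
|A∩B∩C| = 0.
|A ∪ B ∪ C| = 36 − 6 + 0 = 30.00.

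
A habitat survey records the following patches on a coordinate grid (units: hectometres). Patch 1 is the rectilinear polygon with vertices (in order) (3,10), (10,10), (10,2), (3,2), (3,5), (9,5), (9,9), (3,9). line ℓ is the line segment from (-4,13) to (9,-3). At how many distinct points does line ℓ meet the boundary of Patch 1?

2

The segment meets the boundary at (3,4.385), (4.938,2).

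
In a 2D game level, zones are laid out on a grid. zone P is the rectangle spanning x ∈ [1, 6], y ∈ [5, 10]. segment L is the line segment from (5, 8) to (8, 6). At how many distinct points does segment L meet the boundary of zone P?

1

The segment meets the boundary at (6,7.333).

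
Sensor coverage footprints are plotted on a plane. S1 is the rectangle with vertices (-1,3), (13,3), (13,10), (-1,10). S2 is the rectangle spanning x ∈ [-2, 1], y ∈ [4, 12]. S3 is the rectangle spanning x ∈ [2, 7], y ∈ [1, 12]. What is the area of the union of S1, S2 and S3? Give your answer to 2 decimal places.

By inclusion–exclusion:
Individual areas: |S1| = 98, |S2| = 24, |S3| = 55.
|S1∩S2|: x∈[-1,1], y∈[4,10] → 2·6 = 12.
|S1∩S3|: x∈[2,7], y∈[3,10] → 5·7 = 35.
|S2∩S3| = 0 (no overlap).
|S1∩S2∩S3| = 0.
|S1 ∪ S2 ∪ S3| = 177 − 47 + 0 = 130.00.

130.00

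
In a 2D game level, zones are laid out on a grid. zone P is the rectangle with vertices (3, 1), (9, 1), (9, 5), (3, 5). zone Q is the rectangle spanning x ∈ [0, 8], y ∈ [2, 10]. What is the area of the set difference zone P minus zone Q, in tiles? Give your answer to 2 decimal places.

|zone P∩zone Q|: x∈[3,8], y∈[2,5] → 5·3 = 15.
|zone P| = 24.
|zone P ∖ zone Q| = |zone P| − |zone P∩zone Q| = 24 − 15 = 9.00.

9.00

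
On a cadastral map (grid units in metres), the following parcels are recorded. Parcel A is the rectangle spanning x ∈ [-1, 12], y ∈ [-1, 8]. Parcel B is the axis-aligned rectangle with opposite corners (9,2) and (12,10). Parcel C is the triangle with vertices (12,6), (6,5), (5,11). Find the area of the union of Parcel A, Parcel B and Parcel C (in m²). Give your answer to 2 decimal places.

128.54

By inclusion–exclusion:
Individual areas: |Parcel A| = 117, |Parcel B| = 24, |Parcel C| = 18.5.
|Parcel A∩Parcel B|: x∈[9,12], y∈[2,8] → 3·6 = 18.
|Parcel A∩Parcel C| = 12.95.
|Parcel B∩Parcel C| = 3.9643.
|Parcel A∩Parcel B∩Parcel C| = 3.95.
|Parcel A ∪ Parcel B ∪ Parcel C| = 159.5 − 34.9143 + 3.95 = 128.54.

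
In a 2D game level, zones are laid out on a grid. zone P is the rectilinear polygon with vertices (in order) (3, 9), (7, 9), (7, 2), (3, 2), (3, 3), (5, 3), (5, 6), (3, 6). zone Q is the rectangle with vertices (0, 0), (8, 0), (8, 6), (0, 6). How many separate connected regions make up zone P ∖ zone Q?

1

zone P ∖ zone Q is a single connected region.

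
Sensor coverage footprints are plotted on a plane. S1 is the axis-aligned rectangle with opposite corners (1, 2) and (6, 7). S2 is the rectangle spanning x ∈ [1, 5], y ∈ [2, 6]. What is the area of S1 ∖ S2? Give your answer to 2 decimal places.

|S1∩S2|: x∈[1,5], y∈[2,6] → 4·4 = 16.
|S1| = 25.
|S1 ∖ S2| = |S1| − |S1∩S2| = 25 − 16 = 9.00.

9.00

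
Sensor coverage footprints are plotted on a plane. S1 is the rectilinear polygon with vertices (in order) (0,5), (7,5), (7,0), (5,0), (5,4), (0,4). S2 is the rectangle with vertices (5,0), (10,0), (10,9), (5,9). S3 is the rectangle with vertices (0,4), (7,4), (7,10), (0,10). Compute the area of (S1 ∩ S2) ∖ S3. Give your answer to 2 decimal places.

|S1 ∩ S2| = 10.
|(S1 ∩ S2) ∩ S3| = 2.
|(S1 ∩ S2) ∖ S3| = 10 − 2 = 8.00.

8.00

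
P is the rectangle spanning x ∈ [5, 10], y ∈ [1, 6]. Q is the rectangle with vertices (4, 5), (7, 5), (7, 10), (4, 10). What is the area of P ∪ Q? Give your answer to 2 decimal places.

By inclusion–exclusion:
Individual areas: |P| = 25, |Q| = 15.
|P∩Q|: x∈[5,7], y∈[5,6] → 2·1 = 2.
|P ∪ Q| = 40 − 2 = 38.00.

38.00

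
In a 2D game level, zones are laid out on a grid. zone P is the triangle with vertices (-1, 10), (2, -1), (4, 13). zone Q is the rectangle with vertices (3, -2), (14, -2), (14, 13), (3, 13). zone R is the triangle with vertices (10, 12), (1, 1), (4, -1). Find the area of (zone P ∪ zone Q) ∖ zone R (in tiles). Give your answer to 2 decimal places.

|zone P ∪ zone Q| = 193.8.
|(zone P ∪ zone Q) ∩ zone R| = 23.2704.
|(zone P ∪ zone Q) ∖ zone R| = 193.8 − 23.2704 = 170.53.

170.53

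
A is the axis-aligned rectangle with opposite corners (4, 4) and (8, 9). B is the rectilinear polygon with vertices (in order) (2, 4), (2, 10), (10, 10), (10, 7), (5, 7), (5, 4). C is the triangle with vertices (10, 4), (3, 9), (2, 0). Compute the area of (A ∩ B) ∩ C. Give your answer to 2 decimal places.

The region (A ∩ B) ∩ C is the polygon with vertices (5,7), (5,4), (4,4), (4,8.286), (5.8,7).
By the shoelace formula its area is 4.16.

4.16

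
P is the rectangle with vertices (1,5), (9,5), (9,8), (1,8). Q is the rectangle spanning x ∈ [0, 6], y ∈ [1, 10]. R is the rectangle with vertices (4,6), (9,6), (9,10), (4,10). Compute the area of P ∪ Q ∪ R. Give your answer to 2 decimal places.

69.00

By inclusion–exclusion:
Individual areas: |P| = 24, |Q| = 54, |R| = 20.
|P∩Q|: x∈[1,6], y∈[5,8] → 5·3 = 15.
|P∩R|: x∈[4,9], y∈[6,8] → 5·2 = 10.
|Q∩R|: x∈[4,6], y∈[6,10] → 2·4 = 8.
|P∩Q∩R| = 4.
|P ∪ Q ∪ R| = 98 − 33 + 4 = 69.00.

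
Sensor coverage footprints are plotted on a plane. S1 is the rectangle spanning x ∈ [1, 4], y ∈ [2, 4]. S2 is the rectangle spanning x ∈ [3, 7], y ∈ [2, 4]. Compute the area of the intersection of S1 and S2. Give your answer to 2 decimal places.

2.00

|S1∩S2|: x∈[3,4], y∈[2,4] → 1·2 = 2.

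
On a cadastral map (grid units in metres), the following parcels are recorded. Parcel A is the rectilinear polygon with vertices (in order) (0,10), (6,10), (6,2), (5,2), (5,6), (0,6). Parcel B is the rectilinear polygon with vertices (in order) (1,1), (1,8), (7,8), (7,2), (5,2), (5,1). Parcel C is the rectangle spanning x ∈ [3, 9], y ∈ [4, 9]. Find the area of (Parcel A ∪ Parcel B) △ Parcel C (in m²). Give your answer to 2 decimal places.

46.00

|Parcel A ∪ Parcel B| = 54.
|(Parcel A ∪ Parcel B) ∩ Parcel C| = 19.
|(Parcel A ∪ Parcel B) △ Parcel C| = 54 + 30 − 38 = 46.00.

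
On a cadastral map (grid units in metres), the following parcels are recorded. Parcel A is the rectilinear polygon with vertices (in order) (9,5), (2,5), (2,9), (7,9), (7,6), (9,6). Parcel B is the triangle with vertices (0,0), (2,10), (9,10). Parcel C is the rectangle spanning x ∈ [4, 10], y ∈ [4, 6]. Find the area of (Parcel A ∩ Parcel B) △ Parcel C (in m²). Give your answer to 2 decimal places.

26.63

|Parcel A ∩ Parcel B| = 16.5278.
|(Parcel A ∩ Parcel B) ∩ Parcel C| = 0.95.
|(Parcel A ∩ Parcel B) △ Parcel C| = 16.5278 + 12 − 1.9 = 26.63.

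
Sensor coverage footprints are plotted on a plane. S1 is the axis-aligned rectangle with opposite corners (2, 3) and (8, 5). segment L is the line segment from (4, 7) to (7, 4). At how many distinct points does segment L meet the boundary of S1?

The segment meets the boundary at (6,5).

1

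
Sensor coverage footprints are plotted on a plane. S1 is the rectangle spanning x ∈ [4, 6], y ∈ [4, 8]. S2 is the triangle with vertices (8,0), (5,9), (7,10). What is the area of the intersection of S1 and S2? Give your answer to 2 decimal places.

The intersection is the polygon with vertices (6,8), (6,6), (5.333,8).
By the shoelace formula its area is 0.67.

0.67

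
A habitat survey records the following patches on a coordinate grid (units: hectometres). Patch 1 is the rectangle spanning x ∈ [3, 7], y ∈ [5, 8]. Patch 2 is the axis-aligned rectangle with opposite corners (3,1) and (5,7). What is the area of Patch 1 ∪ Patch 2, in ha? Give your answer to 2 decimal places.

20.00

By inclusion–exclusion:
Individual areas: |Patch 1| = 12, |Patch 2| = 12.
|Patch 1∩Patch 2|: x∈[3,5], y∈[5,7] → 2·2 = 4.
|Patch 1 ∪ Patch 2| = 24 − 4 = 20.00.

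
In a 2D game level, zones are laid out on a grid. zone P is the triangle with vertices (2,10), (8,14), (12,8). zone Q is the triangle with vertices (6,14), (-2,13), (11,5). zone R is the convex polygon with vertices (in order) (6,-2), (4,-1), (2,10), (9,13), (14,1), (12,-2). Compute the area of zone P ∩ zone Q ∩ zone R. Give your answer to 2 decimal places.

10.85

The intersection is the polygon with vertices (9,8.6), (3.296,9.741), (2.516,10.221), (7.026,12.154).
By the shoelace formula its area is 10.85.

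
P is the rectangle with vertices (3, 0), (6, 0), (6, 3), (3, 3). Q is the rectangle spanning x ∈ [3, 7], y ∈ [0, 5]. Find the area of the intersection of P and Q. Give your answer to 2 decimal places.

|P∩Q|: x∈[3,6], y∈[0,3] → 3·3 = 9.

9.00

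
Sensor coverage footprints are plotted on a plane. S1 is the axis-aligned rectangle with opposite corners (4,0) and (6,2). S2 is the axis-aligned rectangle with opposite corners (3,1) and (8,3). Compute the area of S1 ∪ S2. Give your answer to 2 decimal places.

12.00

By inclusion–exclusion:
Individual areas: |S1| = 4, |S2| = 10.
|S1∩S2|: x∈[4,6], y∈[1,2] → 2·1 = 2.
|S1 ∪ S2| = 14 − 2 = 12.00.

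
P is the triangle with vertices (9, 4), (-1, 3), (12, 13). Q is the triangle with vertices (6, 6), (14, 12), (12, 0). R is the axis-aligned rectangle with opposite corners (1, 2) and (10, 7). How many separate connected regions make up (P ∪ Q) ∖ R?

(P ∪ Q) ∖ R splits into 2 disjoint pieces (area 1.3385, area 44.5111).

2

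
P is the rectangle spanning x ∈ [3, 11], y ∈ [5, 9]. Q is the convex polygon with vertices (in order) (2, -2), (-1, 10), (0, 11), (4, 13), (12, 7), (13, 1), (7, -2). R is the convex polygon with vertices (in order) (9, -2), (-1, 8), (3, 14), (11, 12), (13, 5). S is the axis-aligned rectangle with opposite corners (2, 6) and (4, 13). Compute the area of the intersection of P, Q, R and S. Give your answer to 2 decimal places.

The intersection is the polygon with vertices (3,9), (4,9), (4,6), (3,6).
By the shoelace formula its area is 3.00.

3.00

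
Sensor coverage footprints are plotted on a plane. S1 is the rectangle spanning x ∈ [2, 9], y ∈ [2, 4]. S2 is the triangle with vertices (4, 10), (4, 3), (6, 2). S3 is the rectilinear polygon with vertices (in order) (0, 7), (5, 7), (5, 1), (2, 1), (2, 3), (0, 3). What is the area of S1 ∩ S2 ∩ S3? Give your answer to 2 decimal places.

1.25

The intersection is the polygon with vertices (4,3), (4,4), (5,4), (5,2.5).
By the shoelace formula its area is 1.25.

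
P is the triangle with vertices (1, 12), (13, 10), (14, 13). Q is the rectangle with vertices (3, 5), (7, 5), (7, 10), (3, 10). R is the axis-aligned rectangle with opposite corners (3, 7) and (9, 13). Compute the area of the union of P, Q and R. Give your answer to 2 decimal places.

55.69

By inclusion–exclusion:
Individual areas: |P| = 19, |Q| = 20, |R| = 36.
|P∩Q| = 0.
|P∩R| = 7.3077.
|Q∩R|: x∈[3,7], y∈[7,10] → 4·3 = 12.
|P∩Q∩R| = 0.
|P ∪ Q ∪ R| = 75 − 19.3077 + 0 = 55.69.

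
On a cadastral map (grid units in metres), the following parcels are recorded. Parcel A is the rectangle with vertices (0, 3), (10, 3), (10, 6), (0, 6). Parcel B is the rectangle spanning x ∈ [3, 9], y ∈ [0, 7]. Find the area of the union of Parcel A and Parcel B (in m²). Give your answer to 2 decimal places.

54.00

By inclusion–exclusion:
Individual areas: |Parcel A| = 30, |Parcel B| = 42.
|Parcel A∩Parcel B|: x∈[3,9], y∈[3,6] → 6·3 = 18.
|Parcel A ∪ Parcel B| = 72 − 18 = 54.00.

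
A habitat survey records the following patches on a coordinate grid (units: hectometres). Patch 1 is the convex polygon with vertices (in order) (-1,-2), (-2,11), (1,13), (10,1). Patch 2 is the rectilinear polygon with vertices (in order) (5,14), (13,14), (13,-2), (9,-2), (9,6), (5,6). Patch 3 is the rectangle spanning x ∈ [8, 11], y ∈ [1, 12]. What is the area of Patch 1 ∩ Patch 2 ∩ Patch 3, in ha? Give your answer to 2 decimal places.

0.67

The intersection is the polygon with vertices (9,2.333), (10,1), (9,1).
By the shoelace formula its area is 0.67.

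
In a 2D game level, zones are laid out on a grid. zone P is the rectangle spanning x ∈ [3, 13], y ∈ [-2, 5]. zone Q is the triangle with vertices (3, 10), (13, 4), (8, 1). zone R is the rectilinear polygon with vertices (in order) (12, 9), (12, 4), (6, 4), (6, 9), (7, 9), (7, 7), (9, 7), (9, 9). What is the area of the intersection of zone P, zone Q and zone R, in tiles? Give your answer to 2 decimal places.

5.77

The intersection is the polygon with vertices (12,4.6), (12,4), (6.333,4), (6,4.6), (6,5), (11.333,5).
By the shoelace formula its area is 5.77.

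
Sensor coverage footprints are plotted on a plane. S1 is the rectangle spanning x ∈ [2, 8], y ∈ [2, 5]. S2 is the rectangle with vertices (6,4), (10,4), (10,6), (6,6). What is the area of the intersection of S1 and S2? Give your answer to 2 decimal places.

2.00

|S1∩S2|: x∈[6,8], y∈[4,5] → 2·1 = 2.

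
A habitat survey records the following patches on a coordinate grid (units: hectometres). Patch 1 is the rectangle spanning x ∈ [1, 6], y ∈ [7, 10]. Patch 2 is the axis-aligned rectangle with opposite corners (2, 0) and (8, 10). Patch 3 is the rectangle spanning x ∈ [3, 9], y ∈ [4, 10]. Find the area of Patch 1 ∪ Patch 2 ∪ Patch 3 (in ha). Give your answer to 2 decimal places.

69.00

By inclusion–exclusion:
Individual areas: |Patch 1| = 15, |Patch 2| = 60, |Patch 3| = 36.
|Patch 1∩Patch 2|: x∈[2,6], y∈[7,10] → 4·3 = 12.
|Patch 1∩Patch 3|: x∈[3,6], y∈[7,10] → 3·3 = 9.
|Patch 2∩Patch 3|: x∈[3,8], y∈[4,10] → 5·6 = 30.
|Patch 1∩Patch 2∩Patch 3| = 9.
|Patch 1 ∪ Patch 2 ∪ Patch 3| = 111 − 51 + 9 = 69.00.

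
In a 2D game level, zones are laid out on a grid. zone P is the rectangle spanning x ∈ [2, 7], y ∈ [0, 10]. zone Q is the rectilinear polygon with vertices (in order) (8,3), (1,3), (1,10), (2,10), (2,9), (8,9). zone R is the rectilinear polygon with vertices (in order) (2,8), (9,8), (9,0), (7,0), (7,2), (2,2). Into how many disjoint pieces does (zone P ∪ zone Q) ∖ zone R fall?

2

(zone P ∪ zone Q) ∖ zone R splits into 2 disjoint pieces (area 10, area 18).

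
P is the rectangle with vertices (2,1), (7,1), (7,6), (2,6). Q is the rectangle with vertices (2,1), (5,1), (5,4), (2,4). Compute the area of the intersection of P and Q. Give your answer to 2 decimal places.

|P∩Q|: x∈[2,5], y∈[1,4] → 3·3 = 9.

9.00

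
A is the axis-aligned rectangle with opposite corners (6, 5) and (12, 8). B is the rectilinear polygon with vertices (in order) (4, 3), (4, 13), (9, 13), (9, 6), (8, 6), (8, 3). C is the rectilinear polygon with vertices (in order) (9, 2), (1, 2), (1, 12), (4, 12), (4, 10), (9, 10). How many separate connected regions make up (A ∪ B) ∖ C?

(A ∪ B) ∖ C splits into 2 disjoint pieces (area 9, area 15).

2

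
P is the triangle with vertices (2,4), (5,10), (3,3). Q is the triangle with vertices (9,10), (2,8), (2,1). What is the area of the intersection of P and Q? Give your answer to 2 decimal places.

The intersection is the polygon with vertices (4.333,8.667), (4.644,8.756), (3,3), (2,4).
By the shoelace formula its area is 4.32.

4.32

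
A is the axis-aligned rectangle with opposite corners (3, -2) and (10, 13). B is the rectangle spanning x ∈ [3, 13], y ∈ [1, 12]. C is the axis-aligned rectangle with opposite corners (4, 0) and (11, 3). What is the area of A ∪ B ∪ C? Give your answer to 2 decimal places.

By inclusion–exclusion:
Individual areas: |A| = 105, |B| = 110, |C| = 21.
|A∩B|: x∈[3,10], y∈[1,12] → 7·11 = 77.
|A∩C|: x∈[4,10], y∈[0,3] → 6·3 = 18.
|B∩C|: x∈[4,11], y∈[1,3] → 7·2 = 14.
|A∩B∩C| = 12.
|A ∪ B ∪ C| = 236 − 109 + 12 = 139.00.

139.00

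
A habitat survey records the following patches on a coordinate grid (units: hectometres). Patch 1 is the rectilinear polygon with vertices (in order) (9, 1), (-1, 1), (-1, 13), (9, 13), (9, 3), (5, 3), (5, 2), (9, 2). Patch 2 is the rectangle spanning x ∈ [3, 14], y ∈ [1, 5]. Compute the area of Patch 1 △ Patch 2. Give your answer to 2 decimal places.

|Patch 1| = 116, |Patch 2| = 44, |Patch 1∩Patch 2| = 20.
|Patch 1 △ Patch 2| = |Patch 1| + |Patch 2| − 2·|Patch 1∩Patch 2| = 116 + 44 − 40 = 120.00.

120.00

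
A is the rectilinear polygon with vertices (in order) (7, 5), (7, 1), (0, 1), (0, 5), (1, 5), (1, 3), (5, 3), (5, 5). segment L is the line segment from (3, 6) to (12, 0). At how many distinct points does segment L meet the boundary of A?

The segment meets the boundary at (7,3.333), (5,4.667).

2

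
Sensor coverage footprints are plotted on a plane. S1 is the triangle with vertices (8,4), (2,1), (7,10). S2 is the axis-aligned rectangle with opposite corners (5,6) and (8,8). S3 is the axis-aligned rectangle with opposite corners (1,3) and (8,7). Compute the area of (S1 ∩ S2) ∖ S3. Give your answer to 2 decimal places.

|S1 ∩ S2| = 4.2889.
|(S1 ∩ S2) ∩ S3| = 2.4833.
|(S1 ∩ S2) ∖ S3| = 4.2889 − 2.4833 = 1.81.

1.81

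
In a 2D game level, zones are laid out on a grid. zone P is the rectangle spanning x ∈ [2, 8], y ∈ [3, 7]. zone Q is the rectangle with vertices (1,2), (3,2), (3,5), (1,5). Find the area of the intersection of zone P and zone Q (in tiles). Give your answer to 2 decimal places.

2.00

|zone P∩zone Q|: x∈[2,3], y∈[3,5] → 1·2 = 2.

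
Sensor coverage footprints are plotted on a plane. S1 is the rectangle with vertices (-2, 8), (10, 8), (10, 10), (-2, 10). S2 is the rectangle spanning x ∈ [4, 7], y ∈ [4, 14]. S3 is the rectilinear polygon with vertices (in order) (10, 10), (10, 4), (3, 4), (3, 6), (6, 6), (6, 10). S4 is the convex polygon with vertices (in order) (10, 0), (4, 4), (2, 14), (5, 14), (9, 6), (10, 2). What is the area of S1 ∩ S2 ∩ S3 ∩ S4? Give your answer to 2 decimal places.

The intersection is the polygon with vertices (6,8), (6,10), (7,10), (7,8).
By the shoelace formula its area is 2.00.

2.00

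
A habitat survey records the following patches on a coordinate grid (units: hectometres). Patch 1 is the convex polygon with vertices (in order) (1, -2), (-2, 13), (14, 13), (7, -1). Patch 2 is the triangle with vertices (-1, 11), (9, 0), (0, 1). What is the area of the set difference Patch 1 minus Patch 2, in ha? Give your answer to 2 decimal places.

115.49

|Patch 1| = 158.5, |Patch 1∩Patch 2| = 43.0109.
|Patch 1 ∖ Patch 2| = |Patch 1| − |Patch 1∩Patch 2| = 158.5 − 43.0109 = 115.49.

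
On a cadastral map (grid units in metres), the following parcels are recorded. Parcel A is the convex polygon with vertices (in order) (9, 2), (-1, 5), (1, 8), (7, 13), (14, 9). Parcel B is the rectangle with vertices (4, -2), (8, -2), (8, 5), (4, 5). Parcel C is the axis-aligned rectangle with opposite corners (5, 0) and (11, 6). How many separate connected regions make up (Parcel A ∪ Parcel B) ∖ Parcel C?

(Parcel A ∪ Parcel B) ∖ Parcel C is a single connected region.

1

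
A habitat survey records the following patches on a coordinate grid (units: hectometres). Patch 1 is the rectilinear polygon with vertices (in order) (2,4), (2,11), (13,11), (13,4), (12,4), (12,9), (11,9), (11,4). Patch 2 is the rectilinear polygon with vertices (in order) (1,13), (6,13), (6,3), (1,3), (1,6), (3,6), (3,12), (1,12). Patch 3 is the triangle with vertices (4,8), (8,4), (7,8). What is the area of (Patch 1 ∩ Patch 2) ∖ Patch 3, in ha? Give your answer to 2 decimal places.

21.00

|Patch 1 ∩ Patch 2| = 23.
|(Patch 1 ∩ Patch 2) ∩ Patch 3| = 2.
|(Patch 1 ∩ Patch 2) ∖ Patch 3| = 23 − 2 = 21.00.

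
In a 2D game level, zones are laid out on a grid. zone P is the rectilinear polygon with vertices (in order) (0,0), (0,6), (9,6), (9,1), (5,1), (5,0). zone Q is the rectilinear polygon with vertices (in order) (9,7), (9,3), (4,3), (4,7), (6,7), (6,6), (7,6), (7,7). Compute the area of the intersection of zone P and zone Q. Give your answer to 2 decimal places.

The intersection is the polygon with vertices (6,6), (7,6), (9,6), (9,3), (4,3), (4,6).
By the shoelace formula its area is 15.00.

15.00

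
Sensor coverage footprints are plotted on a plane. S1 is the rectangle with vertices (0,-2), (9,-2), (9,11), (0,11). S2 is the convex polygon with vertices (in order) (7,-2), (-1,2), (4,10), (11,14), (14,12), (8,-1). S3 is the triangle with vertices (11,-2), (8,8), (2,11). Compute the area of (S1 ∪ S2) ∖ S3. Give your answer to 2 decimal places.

131.17

|S1 ∪ S2| = 154.0083.
|(S1 ∪ S2) ∩ S3| = 22.8359.
|(S1 ∪ S2) ∖ S3| = 154.0083 − 22.8359 = 131.17.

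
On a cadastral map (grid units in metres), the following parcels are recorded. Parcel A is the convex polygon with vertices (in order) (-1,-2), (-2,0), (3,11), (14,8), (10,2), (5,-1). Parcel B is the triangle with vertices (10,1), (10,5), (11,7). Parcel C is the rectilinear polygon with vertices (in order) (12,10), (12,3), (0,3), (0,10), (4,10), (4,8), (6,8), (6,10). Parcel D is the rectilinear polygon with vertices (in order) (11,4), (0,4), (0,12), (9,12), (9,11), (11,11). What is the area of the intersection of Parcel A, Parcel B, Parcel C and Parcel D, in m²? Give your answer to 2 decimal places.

The intersection is the polygon with vertices (11,7), (10.5,4), (10,4), (10,5).
By the shoelace formula its area is 1.25.

1.25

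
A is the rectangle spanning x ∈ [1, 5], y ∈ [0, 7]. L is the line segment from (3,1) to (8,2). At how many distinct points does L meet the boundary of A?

1

The segment meets the boundary at (5,1.4).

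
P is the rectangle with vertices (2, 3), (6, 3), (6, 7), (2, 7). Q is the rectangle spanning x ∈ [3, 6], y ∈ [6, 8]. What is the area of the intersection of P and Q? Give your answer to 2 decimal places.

3.00

|P∩Q|: x∈[3,6], y∈[6,7] → 3·1 = 3.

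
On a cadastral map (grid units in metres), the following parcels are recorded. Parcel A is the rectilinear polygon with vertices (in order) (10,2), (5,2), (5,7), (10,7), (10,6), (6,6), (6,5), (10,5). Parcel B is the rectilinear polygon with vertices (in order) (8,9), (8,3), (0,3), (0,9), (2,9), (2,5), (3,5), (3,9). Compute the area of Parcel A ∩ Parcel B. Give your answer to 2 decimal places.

10.00

The intersection is the polygon with vertices (5,7), (8,7), (8,6), (6,6), (6,5), (8,5), (8,3), (5,3).
By the shoelace formula its area is 10.00.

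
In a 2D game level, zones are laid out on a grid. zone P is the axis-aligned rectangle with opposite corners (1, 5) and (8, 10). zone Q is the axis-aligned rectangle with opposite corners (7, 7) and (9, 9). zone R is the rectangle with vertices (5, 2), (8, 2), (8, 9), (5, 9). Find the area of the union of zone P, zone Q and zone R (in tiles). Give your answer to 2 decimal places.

46.00

By inclusion–exclusion:
Individual areas: |zone P| = 35, |zone Q| = 4, |zone R| = 21.
|zone P∩zone Q|: x∈[7,8], y∈[7,9] → 1·2 = 2.
|zone P∩zone R|: x∈[5,8], y∈[5,9] → 3·4 = 12.
|zone Q∩zone R|: x∈[7,8], y∈[7,9] → 1·2 = 2.
|zone P∩zone Q∩zone R| = 2.
|zone P ∪ zone Q ∪ zone R| = 60 − 16 + 2 = 46.00.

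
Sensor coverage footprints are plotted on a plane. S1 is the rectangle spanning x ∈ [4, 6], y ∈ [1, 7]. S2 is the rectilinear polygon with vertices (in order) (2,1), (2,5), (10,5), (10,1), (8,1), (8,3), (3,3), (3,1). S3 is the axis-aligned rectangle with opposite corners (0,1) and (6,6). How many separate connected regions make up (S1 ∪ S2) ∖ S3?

(S1 ∪ S2) ∖ S3 splits into 2 disjoint pieces (area 2, area 12).

2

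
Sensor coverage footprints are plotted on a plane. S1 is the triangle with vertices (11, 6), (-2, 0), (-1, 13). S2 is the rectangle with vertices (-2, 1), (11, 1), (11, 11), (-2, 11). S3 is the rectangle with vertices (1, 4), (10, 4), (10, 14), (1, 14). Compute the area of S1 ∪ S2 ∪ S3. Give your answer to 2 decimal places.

By inclusion–exclusion:
Individual areas: |S1| = 81.5, |S2| = 130, |S3| = 90.
|S1∩S2| = 76.8727.
|S1∩S3| = 44.3109.
|S2∩S3|: x∈[1,10], y∈[4,11] → 9·7 = 63.
|S1∩S2∩S3| = 43.7157.
|S1 ∪ S2 ∪ S3| = 301.5 − 184.1836 + 43.7157 = 161.03.

161.03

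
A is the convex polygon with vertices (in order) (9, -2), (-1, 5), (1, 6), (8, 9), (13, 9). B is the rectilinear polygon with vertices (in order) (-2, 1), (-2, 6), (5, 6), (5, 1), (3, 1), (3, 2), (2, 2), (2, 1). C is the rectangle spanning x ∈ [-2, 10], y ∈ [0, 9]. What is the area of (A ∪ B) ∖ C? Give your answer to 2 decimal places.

15.96

|A ∪ B| = 95.9286.
|(A ∪ B) ∩ C| = 79.9692.
|(A ∪ B) ∖ C| = 95.9286 − 79.9692 = 15.96.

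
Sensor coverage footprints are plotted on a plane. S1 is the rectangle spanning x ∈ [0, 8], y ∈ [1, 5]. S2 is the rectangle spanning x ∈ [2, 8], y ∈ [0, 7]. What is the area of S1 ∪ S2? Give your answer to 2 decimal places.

50.00

By inclusion–exclusion:
Individual areas: |S1| = 32, |S2| = 42.
|S1∩S2|: x∈[2,8], y∈[1,5] → 6·4 = 24.
|S1 ∪ S2| = 74 − 24 = 50.00.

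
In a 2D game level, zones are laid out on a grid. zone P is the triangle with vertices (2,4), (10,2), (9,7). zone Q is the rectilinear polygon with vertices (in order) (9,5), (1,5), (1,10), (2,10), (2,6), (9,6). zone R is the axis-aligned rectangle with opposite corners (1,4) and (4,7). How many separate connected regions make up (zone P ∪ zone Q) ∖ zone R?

2

(zone P ∪ zone Q) ∖ zone R splits into 2 disjoint pieces (area 19.6429, area 3).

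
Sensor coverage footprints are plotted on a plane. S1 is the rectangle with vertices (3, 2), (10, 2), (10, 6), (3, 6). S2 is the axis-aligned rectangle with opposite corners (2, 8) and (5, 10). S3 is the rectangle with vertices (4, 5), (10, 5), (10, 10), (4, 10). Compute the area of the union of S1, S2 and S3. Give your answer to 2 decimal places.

By inclusion–exclusion:
Individual areas: |S1| = 28, |S2| = 6, |S3| = 30.
|S1∩S2| = 0 (no overlap).
|S1∩S3|: x∈[4,10], y∈[5,6] → 6·1 = 6.
|S2∩S3|: x∈[4,5], y∈[8,10] → 1·2 = 2.
|S1∩S2∩S3| = 0.
|S1 ∪ S2 ∪ S3| = 64 − 8 + 0 = 56.00.

56.00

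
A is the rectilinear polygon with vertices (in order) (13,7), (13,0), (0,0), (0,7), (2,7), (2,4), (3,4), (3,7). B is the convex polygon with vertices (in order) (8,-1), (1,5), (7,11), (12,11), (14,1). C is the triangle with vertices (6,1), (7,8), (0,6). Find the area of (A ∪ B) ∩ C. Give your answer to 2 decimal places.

The region (A ∪ B) ∩ C is the polygon with vertices (2,6), (2.8,6.8), (7,8), (6,1), (0,6), (2,6.571).
By the shoelace formula its area is 23.27.

23.27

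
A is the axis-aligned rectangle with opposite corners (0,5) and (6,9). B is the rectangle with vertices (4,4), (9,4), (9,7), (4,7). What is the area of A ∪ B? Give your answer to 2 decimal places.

By inclusion–exclusion:
Individual areas: |A| = 24, |B| = 15.
|A∩B|: x∈[4,6], y∈[5,7] → 2·2 = 4.
|A ∪ B| = 39 − 4 = 35.00.

35.00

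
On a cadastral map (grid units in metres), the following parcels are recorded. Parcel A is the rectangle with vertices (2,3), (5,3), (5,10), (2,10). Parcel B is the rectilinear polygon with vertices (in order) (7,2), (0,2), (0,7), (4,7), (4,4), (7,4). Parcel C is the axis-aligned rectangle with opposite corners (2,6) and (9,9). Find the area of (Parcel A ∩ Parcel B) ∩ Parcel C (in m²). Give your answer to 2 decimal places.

The region (Parcel A ∩ Parcel B) ∩ Parcel C is the polygon with vertices (2,7), (4,7), (4,6), (2,6).
By the shoelace formula its area is 2.00.

2.00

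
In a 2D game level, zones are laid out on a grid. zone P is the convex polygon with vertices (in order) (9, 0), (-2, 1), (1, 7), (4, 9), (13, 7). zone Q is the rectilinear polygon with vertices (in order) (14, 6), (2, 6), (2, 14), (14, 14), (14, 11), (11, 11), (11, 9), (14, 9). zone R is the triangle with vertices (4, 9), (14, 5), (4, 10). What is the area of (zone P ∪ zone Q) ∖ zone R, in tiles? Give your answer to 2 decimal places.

|zone P ∪ zone Q| = 156.119.
|(zone P ∪ zone Q) ∩ zone R| = 4.8547.
|(zone P ∪ zone Q) ∖ zone R| = 156.119 − 4.8547 = 151.26.

151.26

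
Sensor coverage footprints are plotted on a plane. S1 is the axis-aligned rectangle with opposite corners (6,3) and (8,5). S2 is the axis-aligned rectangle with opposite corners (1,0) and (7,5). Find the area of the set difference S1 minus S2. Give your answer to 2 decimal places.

|S1∩S2|: x∈[6,7], y∈[3,5] → 1·2 = 2.
|S1| = 4.
|S1 ∖ S2| = |S1| − |S1∩S2| = 4 − 2 = 2.00.

2.00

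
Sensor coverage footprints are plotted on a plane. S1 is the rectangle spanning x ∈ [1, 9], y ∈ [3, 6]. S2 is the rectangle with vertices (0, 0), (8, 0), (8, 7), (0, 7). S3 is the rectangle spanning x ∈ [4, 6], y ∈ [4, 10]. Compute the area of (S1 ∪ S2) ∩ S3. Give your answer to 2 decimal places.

6.00

The region (S1 ∪ S2) ∩ S3 is the polygon with vertices (6,7), (6,4), (4,4), (4,7).
By the shoelace formula its area is 6.00.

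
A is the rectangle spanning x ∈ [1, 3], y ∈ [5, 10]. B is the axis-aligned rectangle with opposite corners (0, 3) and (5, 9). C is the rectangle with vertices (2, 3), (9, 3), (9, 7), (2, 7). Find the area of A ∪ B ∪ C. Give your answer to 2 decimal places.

48.00

By inclusion–exclusion:
Individual areas: |A| = 10, |B| = 30, |C| = 28.
|A∩B|: x∈[1,3], y∈[5,9] → 2·4 = 8.
|A∩C|: x∈[2,3], y∈[5,7] → 1·2 = 2.
|B∩C|: x∈[2,5], y∈[3,7] → 3·4 = 12.
|A∩B∩C| = 2.
|A ∪ B ∪ C| = 68 − 22 + 2 = 48.00.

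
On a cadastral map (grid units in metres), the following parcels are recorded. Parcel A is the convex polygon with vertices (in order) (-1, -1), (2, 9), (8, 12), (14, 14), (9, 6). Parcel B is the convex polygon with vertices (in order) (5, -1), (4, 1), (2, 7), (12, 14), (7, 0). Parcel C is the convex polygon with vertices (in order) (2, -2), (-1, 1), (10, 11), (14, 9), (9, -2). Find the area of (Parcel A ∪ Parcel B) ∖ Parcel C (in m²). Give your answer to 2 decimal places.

|Parcel A ∪ Parcel B| = 95.5367.
|(Parcel A ∪ Parcel B) ∩ Parcel C| = 52.4332.
|(Parcel A ∪ Parcel B) ∖ Parcel C| = 95.5367 − 52.4332 = 43.10.

43.10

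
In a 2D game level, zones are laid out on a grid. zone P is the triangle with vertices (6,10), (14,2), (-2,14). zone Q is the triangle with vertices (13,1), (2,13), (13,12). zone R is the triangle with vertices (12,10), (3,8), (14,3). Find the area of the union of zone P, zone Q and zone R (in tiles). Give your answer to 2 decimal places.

By inclusion–exclusion:
Individual areas: |zone P| = 16, |zone Q| = 60.5, |zone R| = 33.5.
|zone P∩zone Q| = 8.8545.
|zone P∩zone R| = 6.7257.
|zone Q∩zone R| = 25.7893.
|zone P∩zone Q∩zone R| = 5.9035.
|zone P ∪ zone Q ∪ zone R| = 110 − 41.3695 + 5.9035 = 74.53.

74.53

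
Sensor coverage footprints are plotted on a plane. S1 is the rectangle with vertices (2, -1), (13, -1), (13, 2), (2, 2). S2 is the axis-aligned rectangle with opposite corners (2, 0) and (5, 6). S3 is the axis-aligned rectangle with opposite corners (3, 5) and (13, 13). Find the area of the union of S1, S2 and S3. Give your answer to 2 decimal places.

By inclusion–exclusion:
Individual areas: |S1| = 33, |S2| = 18, |S3| = 80.
|S1∩S2|: x∈[2,5], y∈[0,2] → 3·2 = 6.
|S1∩S3| = 0 (no overlap).
|S2∩S3|: x∈[3,5], y∈[5,6] → 2·1 = 2.
|S1∩S2∩S3| = 0.
|S1 ∪ S2 ∪ S3| = 131 − 8 + 0 = 123.00.

123.00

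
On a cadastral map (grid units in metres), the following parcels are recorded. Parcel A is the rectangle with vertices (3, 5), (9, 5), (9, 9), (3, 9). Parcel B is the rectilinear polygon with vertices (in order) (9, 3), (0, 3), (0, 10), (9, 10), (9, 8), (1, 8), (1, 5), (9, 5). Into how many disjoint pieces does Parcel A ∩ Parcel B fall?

Parcel A ∩ Parcel B is a single connected region.

1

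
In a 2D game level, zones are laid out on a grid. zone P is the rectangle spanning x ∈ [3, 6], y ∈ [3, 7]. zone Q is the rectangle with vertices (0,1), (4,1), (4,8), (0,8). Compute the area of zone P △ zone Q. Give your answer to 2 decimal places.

|zone P∩zone Q|: x∈[3,4], y∈[3,7] → 1·4 = 4.
|zone P △ zone Q| = |zone P| + |zone Q| − 2·|zone P∩zone Q| = 12 + 28 − 8 = 32.00.

32.00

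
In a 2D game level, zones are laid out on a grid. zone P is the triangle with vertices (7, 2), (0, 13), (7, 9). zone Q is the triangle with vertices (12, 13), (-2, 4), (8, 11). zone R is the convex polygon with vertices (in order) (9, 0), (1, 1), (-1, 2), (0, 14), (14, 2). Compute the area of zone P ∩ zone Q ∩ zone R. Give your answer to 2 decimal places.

The intersection is the polygon with vertices (5.523,9.266), (5.809,9.02), (3.484,7.525), (3.346,7.742).
By the shoelace formula its area is 0.84.

0.84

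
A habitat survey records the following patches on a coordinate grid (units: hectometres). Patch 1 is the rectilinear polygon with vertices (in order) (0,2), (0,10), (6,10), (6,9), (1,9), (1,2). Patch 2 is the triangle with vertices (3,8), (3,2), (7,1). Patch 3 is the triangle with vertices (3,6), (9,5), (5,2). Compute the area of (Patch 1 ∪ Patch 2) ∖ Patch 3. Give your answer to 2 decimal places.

20.51

|Patch 1 ∪ Patch 2| = 25.
|(Patch 1 ∪ Patch 2) ∩ Patch 3| = 4.4868.
|(Patch 1 ∪ Patch 2) ∖ Patch 3| = 25 − 4.4868 = 20.51.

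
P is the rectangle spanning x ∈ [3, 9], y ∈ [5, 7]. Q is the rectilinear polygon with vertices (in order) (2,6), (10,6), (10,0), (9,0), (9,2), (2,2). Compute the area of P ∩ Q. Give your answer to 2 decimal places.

The intersection is the polygon with vertices (9,5), (3,5), (3,6), (9,6).
By the shoelace formula its area is 6.00.

6.00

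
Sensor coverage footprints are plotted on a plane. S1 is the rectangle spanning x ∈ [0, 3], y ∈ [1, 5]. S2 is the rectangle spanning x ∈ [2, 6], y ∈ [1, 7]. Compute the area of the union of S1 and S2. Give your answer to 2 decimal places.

32.00

By inclusion–exclusion:
Individual areas: |S1| = 12, |S2| = 24.
|S1∩S2|: x∈[2,3], y∈[1,5] → 1·4 = 4.
|S1 ∪ S2| = 36 − 4 = 32.00.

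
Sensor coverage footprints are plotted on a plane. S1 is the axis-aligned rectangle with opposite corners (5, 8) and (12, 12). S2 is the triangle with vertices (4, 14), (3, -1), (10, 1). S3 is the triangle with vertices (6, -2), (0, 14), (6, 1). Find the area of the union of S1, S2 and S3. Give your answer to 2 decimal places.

79.66

By inclusion–exclusion:
Individual areas: |S1| = 28, |S2| = 51.5, |S3| = 9.
|S1∩S2| = 3.391.
|S1∩S3| = 0.
|S2∩S3| = 5.4483.
|S1∩S2∩S3| = 0.
|S1 ∪ S2 ∪ S3| = 88.5 − 8.8393 + 0 = 79.66.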